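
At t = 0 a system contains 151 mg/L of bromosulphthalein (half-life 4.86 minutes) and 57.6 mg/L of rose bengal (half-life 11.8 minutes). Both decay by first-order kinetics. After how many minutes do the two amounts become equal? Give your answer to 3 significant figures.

11.5 minutes

Set 151·(1/2)^(t/4.86) = 57.6·(1/2)^(t/11.8).
Taking log₂: log₂(151/57.6) = t·(1/4.86 − 1/11.8).
log₂(2.6215) = 1.3904; 1/4.86 − 1/11.8 = 0.12102.
t = 1.3904 / 0.12102 ≈ 11.489 minutes.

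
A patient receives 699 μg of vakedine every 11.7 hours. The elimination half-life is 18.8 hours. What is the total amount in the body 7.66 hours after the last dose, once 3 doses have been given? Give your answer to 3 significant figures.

The 3 doses were given 31.06, 19.36, 7.66 hours ago.
Total = 699·(1/2)^(31.06/18.8) + 699·(1/2)^(19.36/18.8) + 699·(1/2)^(7.66/18.8)
      = 222.4 + 342.36 + 527.02 ≈ 1091.8 μg.

1090 μg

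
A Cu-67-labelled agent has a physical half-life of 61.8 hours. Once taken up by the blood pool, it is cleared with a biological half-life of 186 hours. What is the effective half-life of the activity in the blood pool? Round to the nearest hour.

1/t_eff = 1/t_phys + 1/t_biol = 1/61.8 + 1/186 = 0.021558 per hour.
t_eff = 61.8 × 186 / (61.8 + 186) ≈ 46.387 hours.

46 hours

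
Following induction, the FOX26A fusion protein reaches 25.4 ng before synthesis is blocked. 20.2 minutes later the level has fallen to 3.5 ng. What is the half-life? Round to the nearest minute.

A/A₀ = 3.5/25.4 ≈ 0.1378.
n = log₂(7.2571) ≈ 2.8594 half-lives elapsed in 20.2 minutes.
t½ = 20.2/2.8594 ≈ 7.0644 minutes.

7 minutes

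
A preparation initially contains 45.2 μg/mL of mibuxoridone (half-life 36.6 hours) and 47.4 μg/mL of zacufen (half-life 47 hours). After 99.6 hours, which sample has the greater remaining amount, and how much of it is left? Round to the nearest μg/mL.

mibuxoridone: 45.2 × (1/2)^2.7213 ≈ 6.854 μg/mL.
zacufen: 47.4 × (1/2)^2.1191 ≈ 10.911 μg/mL.
Zacufen has more remaining, at ≈ 10.911 μg/mL.

zacufen, 11 μg/mL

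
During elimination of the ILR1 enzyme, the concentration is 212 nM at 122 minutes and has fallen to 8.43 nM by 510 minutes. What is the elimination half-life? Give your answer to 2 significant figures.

83 minutes

Over Δt = 510 − 122 = 388 minutes, the level fell by a factor of 212/8.43 ≈ 25.148.
n = log₂(25.148) ≈ 4.6524 half-lives, so t½ = 388/4.6524 ≈ 83.398 minutes.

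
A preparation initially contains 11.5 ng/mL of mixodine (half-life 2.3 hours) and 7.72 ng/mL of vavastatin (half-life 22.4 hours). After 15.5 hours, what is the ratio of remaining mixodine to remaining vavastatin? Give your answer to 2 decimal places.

mixodine: 11.5 × (1/2)^(15.5/2.3) = 11.5 × (1/2)^6.7391 ≈ 0.10765 ng/mL.
vavastatin: 7.72 × (1/2)^(15.5/22.4) = 7.72 × (1/2)^0.69196 ≈ 4.7788 ng/mL.
Ratio ≈ 0.10765 / 4.7788 ≈ 0.022527.

0.02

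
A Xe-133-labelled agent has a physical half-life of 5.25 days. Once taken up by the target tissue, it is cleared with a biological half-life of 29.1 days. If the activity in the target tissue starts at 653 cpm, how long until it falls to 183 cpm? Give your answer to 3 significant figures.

8.16 days

1/t_eff = 1/t_phys + 1/t_biol = 1/5.25 + 1/29.1 = 0.22484 per day.
t_eff = 5.25 × 29.1 / (5.25 + 29.1) ≈ 4.4476 days.
n = log₂(653/183) ≈ 1.8352; t = 1.8352 × 4.4476 ≈ 8.1624 days.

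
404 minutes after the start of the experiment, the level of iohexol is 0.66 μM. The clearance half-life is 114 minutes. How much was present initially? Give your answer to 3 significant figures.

Number of half-lives elapsed: n = 404/114 ≈ 3.5439.
A₀ = A × 2^n = 0.66 × 2^3.5439 = 0.66 × 11.663 ≈ 7.6975 μM.

7.70 μM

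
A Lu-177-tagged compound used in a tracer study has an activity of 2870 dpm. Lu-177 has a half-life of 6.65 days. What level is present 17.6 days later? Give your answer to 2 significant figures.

460 dpm

Number of half-lives: n = 17.6/6.65 ≈ 2.6466.
Remaining = 2870 × (1/2)^2.6466 = 2870 × 0.15969 ≈ 458.32 dpm.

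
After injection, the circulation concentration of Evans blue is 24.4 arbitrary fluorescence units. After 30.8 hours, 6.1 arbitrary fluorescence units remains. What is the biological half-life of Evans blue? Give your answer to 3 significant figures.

15.4 hours

A/A₀ = 6.1/24.4 ≈ 0.25.
n = log₂(4) ≈ 2 half-lives elapsed in 30.8 hours.
t½ = 30.8/2 ≈ 15.4 hours.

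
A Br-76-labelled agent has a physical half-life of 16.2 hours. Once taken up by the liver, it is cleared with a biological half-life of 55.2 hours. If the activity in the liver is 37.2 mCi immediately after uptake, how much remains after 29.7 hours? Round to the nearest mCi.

7 mCi

1/t_eff = 1/t_phys + 1/t_biol = 1/16.2 + 1/55.2 = 0.079844 per hour.
t_eff = 16.2 × 55.2 / (16.2 + 55.2) ≈ 12.524 hours.
Remaining = 37.2 × (1/2)^(29.7/12.524) = 37.2 × (1/2)^2.3714 ≈ 7.1893 mCi.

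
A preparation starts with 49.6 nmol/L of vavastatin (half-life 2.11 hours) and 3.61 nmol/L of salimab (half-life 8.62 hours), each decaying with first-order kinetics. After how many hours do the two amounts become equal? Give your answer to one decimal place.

10.6 hours

Set 49.6·(1/2)^(t/2.11) = 3.61·(1/2)^(t/8.62).
Taking log₂: log₂(49.6/3.61) = t·(1/2.11 − 1/8.62).
log₂(13.74) = 3.7803; 1/2.11 − 1/8.62 = 0.35792.
t = 3.7803 / 0.35792 ≈ 10.562 hours.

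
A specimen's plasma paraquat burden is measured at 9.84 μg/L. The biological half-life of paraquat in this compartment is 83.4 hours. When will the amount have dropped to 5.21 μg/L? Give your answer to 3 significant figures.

Fraction remaining = 5.21/9.84 ≈ 0.52947.
n = log₂(9.84/5.21) = ln(1.8887)/ln 2 ≈ 0.91737 half-lives.
t = n × t½ = 0.91737 × 83.4 ≈ 76.509 hours.

76.5 hours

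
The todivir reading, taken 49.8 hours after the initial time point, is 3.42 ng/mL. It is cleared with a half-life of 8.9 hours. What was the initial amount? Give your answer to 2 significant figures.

Number of half-lives elapsed: n = 49.8/8.9 ≈ 5.5955.
A₀ = A × 2^n = 3.42 × 2^5.5955 = 3.42 × 48.352 ≈ 165.36 ng/mL.

170 ng/mL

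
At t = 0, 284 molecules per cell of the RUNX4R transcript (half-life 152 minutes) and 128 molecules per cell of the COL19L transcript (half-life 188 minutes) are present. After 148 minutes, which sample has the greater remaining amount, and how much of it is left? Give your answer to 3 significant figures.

RUNX4R transcript: 284 × (1/2)^0.97368 ≈ 144.61 molecules per cell.
COL19L transcript: 128 × (1/2)^0.78723 ≈ 74.17 molecules per cell.
RUNX4R transcript has more remaining, at ≈ 144.61 molecules per cell.

RUNX4R transcript, 145 molecules per cell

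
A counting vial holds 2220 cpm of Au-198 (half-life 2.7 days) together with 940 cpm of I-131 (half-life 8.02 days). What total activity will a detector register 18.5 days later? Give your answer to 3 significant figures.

209 cpm

Au-198: 2220 × (1/2)^(18.5/2.7) = 2220 × (1/2)^6.8519 ≈ 19.219 cpm.
I-131: 940 × (1/2)^(18.5/8.02) = 940 × (1/2)^2.3067 ≈ 189.99 cpm.
Total = 19.219 + 189.99 ≈ 209.21 cpm.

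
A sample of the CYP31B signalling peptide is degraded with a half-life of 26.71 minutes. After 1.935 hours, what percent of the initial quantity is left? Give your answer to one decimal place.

4.9%

1.935 hours = 116.1 minutes.
n = 116.1/26.71 ≈ 4.3467 half-lives.
Fraction remaining = (1/2)^4.3467 ≈ 0.049149, i.e. 4.9149%.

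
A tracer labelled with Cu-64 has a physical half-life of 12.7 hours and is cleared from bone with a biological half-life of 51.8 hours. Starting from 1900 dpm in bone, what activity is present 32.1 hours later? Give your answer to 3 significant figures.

214 dpm

1/t_eff = 1/t_phys + 1/t_biol = 1/12.7 + 1/51.8 = 0.098045 per hour.
t_eff = 12.7 × 51.8 / (12.7 + 51.8) ≈ 10.199 hours.
Remaining = 1900 × (1/2)^(32.1/10.199) = 1900 × (1/2)^3.1473 ≈ 214.46 dpm.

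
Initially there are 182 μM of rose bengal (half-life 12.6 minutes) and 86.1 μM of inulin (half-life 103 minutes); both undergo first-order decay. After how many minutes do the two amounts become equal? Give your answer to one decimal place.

Set 182·(1/2)^(t/12.6) = 86.1·(1/2)^(t/103).
Taking log₂: log₂(182/86.1) = t·(1/12.6 − 1/103).
log₂(2.1138) = 1.0799; 1/12.6 − 1/103 = 0.069656.
t = 1.0799 / 0.069656 ≈ 15.503 minutes.

15.5 minutes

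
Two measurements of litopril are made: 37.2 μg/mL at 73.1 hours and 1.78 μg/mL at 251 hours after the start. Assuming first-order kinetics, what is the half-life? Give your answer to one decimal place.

Over Δt = 251 − 73.1 = 177.9 hours, the level fell by a factor of 37.2/1.78 ≈ 20.899.
n = log₂(20.899) ≈ 4.3854 half-lives, so t½ = 177.9/4.3854 ≈ 40.567 hours.

40.6 hours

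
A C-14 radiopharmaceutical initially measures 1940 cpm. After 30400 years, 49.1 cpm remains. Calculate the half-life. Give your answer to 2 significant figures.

5700 years

A/A₀ = 49.1/1940 ≈ 0.025309.
n = log₂(39.511) ≈ 5.3042 half-lives elapsed in 30400 years.
t½ = 30400/5.3042 ≈ 5731.3 years.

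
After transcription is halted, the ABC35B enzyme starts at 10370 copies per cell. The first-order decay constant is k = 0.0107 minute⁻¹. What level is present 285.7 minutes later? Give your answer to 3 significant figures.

t½ = ln 2 / k = 0.69315 / 0.0107 ≈ 64.78 minutes.
Number of half-lives: n = 285.7/64.78 ≈ 4.4103.
Remaining = 10370 × (1/2)^4.4103 = 10370 × 0.047029 ≈ 487.69 copies per cell.

488 copies per cell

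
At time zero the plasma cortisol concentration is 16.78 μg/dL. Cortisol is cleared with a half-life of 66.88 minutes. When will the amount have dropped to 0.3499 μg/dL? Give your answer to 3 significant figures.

373 minutes

Fraction remaining = 0.3499/16.78 ≈ 0.020852.
n = log₂(16.78/0.3499) = ln(47.957)/ln 2 ≈ 5.5837 half-lives.
t = n × t½ = 5.5837 × 66.88 ≈ 373.43 minutes.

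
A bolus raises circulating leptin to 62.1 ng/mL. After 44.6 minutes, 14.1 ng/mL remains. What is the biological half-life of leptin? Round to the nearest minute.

A/A₀ = 14.1/62.1 ≈ 0.22705.
n = log₂(4.4043) ≈ 2.1389 half-lives elapsed in 44.6 minutes.
t½ = 44.6/2.1389 ≈ 20.852 minutes.

21 minutes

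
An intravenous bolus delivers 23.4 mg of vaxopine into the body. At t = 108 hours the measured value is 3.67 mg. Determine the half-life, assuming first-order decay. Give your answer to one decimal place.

40.4 hours

A/A₀ = 3.67/23.4 ≈ 0.15684.
n = log₂(6.376) ≈ 2.6727 half-lives elapsed in 108 hours.
t½ = 108/2.6727 ≈ 40.409 hours.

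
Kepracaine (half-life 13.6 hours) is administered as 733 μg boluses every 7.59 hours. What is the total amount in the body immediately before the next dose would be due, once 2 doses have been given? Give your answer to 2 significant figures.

The 2 doses were given 15.18, 7.59 hours ago.
Total = 733·(1/2)^(15.18/13.6) + 733·(1/2)^(7.59/13.6)
      = 338.14 + 497.85 ≈ 836 μg.

840 μg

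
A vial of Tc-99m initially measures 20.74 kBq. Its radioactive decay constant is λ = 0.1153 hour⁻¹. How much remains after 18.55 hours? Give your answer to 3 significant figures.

2.44 kBq

t½ = ln 2 / λ = 0.69315 / 0.1153 ≈ 6.0117 hours.
Number of half-lives: n = 18.55/6.0117 ≈ 3.0857.
Remaining = 20.74 × (1/2)^3.0857 = 20.74 × 0.11779 ≈ 2.4431 kBq.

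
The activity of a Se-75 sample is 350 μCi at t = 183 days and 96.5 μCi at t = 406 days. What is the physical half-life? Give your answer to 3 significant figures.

120 days

Over Δt = 406 − 183 = 223 days, the level fell by a factor of 350/96.5 ≈ 3.6269.
n = log₂(3.6269) ≈ 1.8588 half-lives, so t½ = 223/1.8588 ≈ 119.97 days.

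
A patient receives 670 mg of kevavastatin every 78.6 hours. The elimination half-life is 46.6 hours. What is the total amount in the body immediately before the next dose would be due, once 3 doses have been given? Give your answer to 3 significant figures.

The 3 doses were given 235.8, 157.2, 78.6 hours ago.
Total = 670·(1/2)^(235.8/46.6) + 670·(1/2)^(157.2/46.6) + 670·(1/2)^(78.6/46.6)
      = 20.083 + 64.652 + 208.13 ≈ 292.86 mg.

293 mg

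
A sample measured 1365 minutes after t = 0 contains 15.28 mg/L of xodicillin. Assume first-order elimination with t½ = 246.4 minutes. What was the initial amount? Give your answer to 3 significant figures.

711 mg/L

Number of half-lives elapsed: n = 1365/246.4 ≈ 5.5398.
A₀ = A × 2^n = 15.28 × 2^5.5398 = 15.28 × 46.52 ≈ 710.82 mg/L.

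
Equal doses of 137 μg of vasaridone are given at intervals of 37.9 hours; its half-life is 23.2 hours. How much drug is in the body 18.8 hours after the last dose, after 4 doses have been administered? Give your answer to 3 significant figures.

The 4 doses were given 132.5, 94.6, 56.7, 18.8 hours ago.
Total = 137·(1/2)^(132.5/23.2) + 137·(1/2)^(94.6/23.2) + 137·(1/2)^(56.7/23.2) + 137·(1/2)^(18.8/23.2)
      = 2.615 + 8.1142 + 25.178 + 78.124 ≈ 114.03 μg.

114 μg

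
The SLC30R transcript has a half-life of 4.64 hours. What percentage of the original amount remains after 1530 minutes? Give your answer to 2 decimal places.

2.22%

1530 minutes = 25.5 hours.
n = 25.5/4.64 ≈ 5.4957 half-lives.
Fraction remaining = (1/2)^5.4957 ≈ 0.022163, i.e. 2.2163%.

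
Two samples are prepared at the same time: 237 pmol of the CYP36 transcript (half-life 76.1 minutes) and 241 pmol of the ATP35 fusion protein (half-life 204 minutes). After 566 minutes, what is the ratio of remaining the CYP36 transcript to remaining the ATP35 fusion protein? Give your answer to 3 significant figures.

CYP36 transcript: 237 × (1/2)^(566/76.1) = 237 × (1/2)^7.4376 ≈ 1.3671 pmol.
ATP35 fusion protein: 241 × (1/2)^(566/204) = 241 × (1/2)^2.7745 ≈ 35.221 pmol.
Ratio ≈ 1.3671 / 35.221 ≈ 0.038816.

0.0388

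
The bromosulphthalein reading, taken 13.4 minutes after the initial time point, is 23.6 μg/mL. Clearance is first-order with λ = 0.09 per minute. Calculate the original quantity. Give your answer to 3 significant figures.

78.8 μg/mL

t½ = ln 2 / λ = 0.69315 / 0.09 ≈ 7.7016 minutes.
Number of half-lives elapsed: n = 13.4/7.7016 ≈ 1.7399.
A₀ = A × 2^n = 23.6 × 2^1.7399 = 23.6 × 3.3401 ≈ 78.826 μg/mL.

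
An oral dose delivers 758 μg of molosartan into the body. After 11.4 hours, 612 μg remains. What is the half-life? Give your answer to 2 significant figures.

37 hours

A/A₀ = 612/758 ≈ 0.80739.
n = log₂(1.2386) ≈ 0.30867 half-lives elapsed in 11.4 hours.
t½ = 11.4/0.30867 ≈ 36.933 hours.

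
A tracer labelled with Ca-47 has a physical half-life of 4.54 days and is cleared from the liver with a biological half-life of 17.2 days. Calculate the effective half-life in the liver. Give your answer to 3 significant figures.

3.59 days

1/t_eff = 1/t_phys + 1/t_biol = 1/4.54 + 1/17.2 = 0.2784 per day.
t_eff = 4.54 × 17.2 / (4.54 + 17.2) ≈ 3.5919 days.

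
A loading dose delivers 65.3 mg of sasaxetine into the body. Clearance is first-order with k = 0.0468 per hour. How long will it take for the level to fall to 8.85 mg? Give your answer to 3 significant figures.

t½ = ln 2 / k = 0.69315 / 0.0468 ≈ 14.811 hours.
Fraction remaining = 8.85/65.3 ≈ 0.13553.
n = log₂(65.3/8.85) = ln(7.3785)/ln 2 ≈ 2.8833 half-lives.
t = n × t½ = 2.8833 × 14.811 ≈ 42.705 hours.

42.7 hours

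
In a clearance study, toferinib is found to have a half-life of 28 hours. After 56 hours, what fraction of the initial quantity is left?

n = 56/28 ≈ 2 half-lives.
Fraction remaining = (1/2)^2 ≈ 0.25.

0.25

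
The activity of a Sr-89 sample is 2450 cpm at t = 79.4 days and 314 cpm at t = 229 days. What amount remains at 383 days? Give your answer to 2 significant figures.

Over Δt = 229 − 79.4 = 149.6 days, the level fell by a factor of 2450/314 ≈ 7.8025.
n = log₂(7.8025) ≈ 2.9639 half-lives, so t½ = 149.6/2.9639 ≈ 50.473 days.
From t = 229 to t = 383: 314 × (1/2)^((383−229)/50.473) ≈ 37.884 cpm.

38 cpm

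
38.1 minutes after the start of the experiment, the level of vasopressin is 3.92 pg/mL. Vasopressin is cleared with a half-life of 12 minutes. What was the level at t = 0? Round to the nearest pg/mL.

Number of half-lives elapsed: n = 38.1/12 ≈ 3.175.
A₀ = A × 2^n = 3.92 × 2^3.175 = 3.92 × 9.0317 ≈ 35.404 pg/mL.

35 pg/mL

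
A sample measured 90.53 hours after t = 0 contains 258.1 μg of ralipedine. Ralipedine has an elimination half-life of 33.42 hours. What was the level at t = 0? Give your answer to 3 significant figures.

1690 μg

Number of half-lives elapsed: n = 90.53/33.42 ≈ 2.7089.
A₀ = A × 2^n = 258.1 × 2^2.7089 = 258.1 × 6.538 ≈ 1687.5 μg.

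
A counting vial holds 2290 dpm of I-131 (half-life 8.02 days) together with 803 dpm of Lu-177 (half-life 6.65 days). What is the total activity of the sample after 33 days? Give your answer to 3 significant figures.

158 dpm

I-131: 2290 × (1/2)^(33/8.02) = 2290 × (1/2)^4.1147 ≈ 132.19 dpm.
Lu-177: 803 × (1/2)^(33/6.65) = 803 × (1/2)^4.9624 ≈ 25.756 dpm.
Total = 132.19 + 25.756 ≈ 157.94 dpm.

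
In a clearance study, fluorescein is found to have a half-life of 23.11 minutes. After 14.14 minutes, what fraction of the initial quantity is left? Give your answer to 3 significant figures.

0.654

n = 14.14/23.11 ≈ 0.61186 half-lives.
Fraction remaining = (1/2)^0.61186 ≈ 0.65435.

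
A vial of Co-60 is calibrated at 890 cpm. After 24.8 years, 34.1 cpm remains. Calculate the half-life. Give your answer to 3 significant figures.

A/A₀ = 34.1/890 ≈ 0.038315.
n = log₂(26.1) ≈ 4.706 half-lives elapsed in 24.8 years.
t½ = 24.8/4.706 ≈ 5.2699 years.

5.27 years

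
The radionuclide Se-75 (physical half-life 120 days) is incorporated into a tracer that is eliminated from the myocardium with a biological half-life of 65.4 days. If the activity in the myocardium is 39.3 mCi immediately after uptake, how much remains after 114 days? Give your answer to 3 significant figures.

1/t_eff = 1/t_phys + 1/t_biol = 1/120 + 1/65.4 = 0.023624 per day.
t_eff = 120 × 65.4 / (120 + 65.4) ≈ 42.33 days.
Remaining = 39.3 × (1/2)^(114/42.33) = 39.3 × (1/2)^2.6931 ≈ 6.0769 mCi.

6.08 mCi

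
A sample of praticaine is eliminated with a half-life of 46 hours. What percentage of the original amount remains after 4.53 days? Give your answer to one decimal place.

19.4%

4.53 days = 108.72 hours.
n = 108.72/46 ≈ 2.3635 half-lives.
Fraction remaining = (1/2)^2.3635 ≈ 0.19432, i.e. 19.432%.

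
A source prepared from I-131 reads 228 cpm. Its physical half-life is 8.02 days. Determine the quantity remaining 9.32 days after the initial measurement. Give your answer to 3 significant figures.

Number of half-lives: n = 9.32/8.02 ≈ 1.1621.
Remaining = 228 × (1/2)^1.1621 = 228 × 0.44686 ≈ 101.88 cpm.

102 cpm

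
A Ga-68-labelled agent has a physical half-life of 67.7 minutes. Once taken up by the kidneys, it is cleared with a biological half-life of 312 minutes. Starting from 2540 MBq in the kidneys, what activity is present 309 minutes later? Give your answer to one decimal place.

1/t_eff = 1/t_phys + 1/t_biol = 1/67.7 + 1/312 = 0.017976 per minute.
t_eff = 67.7 × 312 / (67.7 + 312) ≈ 55.629 minutes.
Remaining = 2540 × (1/2)^(309/55.629) = 2540 × (1/2)^5.5546 ≈ 54.041 MBq.

54.0 MBq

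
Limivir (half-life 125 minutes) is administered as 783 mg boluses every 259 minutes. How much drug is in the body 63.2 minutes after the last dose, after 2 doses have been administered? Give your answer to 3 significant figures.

683 mg

The 2 doses were given 322.2, 63.2 minutes ago.
Total = 783·(1/2)^(322.2/125) + 783·(1/2)^(63.2/125)
      = 131.17 + 551.52 ≈ 682.69 mg.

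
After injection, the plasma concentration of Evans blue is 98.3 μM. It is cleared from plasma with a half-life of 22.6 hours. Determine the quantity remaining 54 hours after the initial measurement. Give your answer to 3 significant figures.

Number of half-lives: n = 54/22.6 ≈ 2.3894.
Remaining = 98.3 × (1/2)^2.3894 = 98.3 × 0.19086 ≈ 18.762 μM.

18.8 μM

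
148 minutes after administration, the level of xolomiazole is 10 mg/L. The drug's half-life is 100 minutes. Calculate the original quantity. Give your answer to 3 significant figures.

27.9 mg/L

Number of half-lives elapsed: n = 148/100 ≈ 1.48.
A₀ = A × 2^n = 10 × 2^1.48 = 10 × 2.7895 ≈ 27.895 mg/L.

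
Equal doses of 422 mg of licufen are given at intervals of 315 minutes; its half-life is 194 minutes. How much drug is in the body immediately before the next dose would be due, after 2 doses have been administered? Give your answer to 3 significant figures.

The 2 doses were given 630, 315 minutes ago.
Total = 422·(1/2)^(630/194) + 422·(1/2)^(315/194)
      = 44.437 + 136.94 ≈ 181.38 mg.

181 mg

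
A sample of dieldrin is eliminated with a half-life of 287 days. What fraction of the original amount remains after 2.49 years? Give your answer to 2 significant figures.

2.49 years = 908.85 days.
n = 908.85/287 ≈ 3.1667 half-lives.
Fraction remaining = (1/2)^3.1667 ≈ 0.11136.

0.11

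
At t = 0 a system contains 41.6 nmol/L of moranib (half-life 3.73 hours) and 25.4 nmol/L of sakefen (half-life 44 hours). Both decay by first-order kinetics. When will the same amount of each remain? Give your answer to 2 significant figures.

2.9 hours

Set 41.6·(1/2)^(t/3.73) = 25.4·(1/2)^(t/44).
Taking log₂: log₂(41.6/25.4) = t·(1/3.73 − 1/44).
log₂(1.6378) = 0.71176; 1/3.73 − 1/44 = 0.24537.
t = 0.71176 / 0.24537 ≈ 2.9008 hours.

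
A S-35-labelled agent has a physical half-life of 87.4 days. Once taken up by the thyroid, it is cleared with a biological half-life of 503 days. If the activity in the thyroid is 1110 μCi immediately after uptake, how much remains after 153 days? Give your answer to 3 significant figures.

1/t_eff = 1/t_phys + 1/t_biol = 1/87.4 + 1/503 = 0.01343 per day.
t_eff = 87.4 × 503 / (87.4 + 503) ≈ 74.462 days.
Remaining = 1110 × (1/2)^(153/74.462) = 1110 × (1/2)^2.0547 ≈ 267.17 μCi.

267 μCi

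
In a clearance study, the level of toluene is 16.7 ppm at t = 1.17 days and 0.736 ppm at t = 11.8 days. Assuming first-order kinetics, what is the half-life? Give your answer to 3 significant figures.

2.36 days

Over Δt = 11.8 − 1.17 = 10.63 days, the level fell by a factor of 16.7/0.736 ≈ 22.69.
n = log₂(22.69) ≈ 4.504 half-lives, so t½ = 10.63/4.504 ≈ 2.3601 days.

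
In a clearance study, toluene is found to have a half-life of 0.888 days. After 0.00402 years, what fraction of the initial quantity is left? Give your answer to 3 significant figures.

0.00402 years = 1.4673 days.
n = 1.4673/0.888 ≈ 1.6524 half-lives.
Fraction remaining = (1/2)^1.6524 ≈ 0.31812.

0.318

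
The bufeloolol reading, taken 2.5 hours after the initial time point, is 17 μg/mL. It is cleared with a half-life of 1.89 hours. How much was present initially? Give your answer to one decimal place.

42.5 μg/mL

Number of half-lives elapsed: n = 2.5/1.89 ≈ 1.3228.
A₀ = A × 2^n = 17 × 2^1.3228 = 17 × 2.5014 ≈ 42.524 μg/mL.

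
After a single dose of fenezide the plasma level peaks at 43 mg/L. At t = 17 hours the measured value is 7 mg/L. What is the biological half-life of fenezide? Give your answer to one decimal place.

A/A₀ = 7/43 ≈ 0.16279.
n = log₂(6.1429) ≈ 2.6189 half-lives elapsed in 17 hours.
t½ = 17/2.6189 ≈ 6.4913 hours.

6.5 hours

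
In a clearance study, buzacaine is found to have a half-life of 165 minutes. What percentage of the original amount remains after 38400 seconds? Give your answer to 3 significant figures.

38400 seconds = 640 minutes.
n = 640/165 ≈ 3.8788 half-lives.
Fraction remaining = (1/2)^3.8788 ≈ 0.067978, i.e. 6.7978%.

6.80%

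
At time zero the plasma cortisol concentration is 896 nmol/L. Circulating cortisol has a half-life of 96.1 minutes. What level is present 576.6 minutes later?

Elapsed time is 6 half-lives (576.6/96.1).
Each half-life halves the amount: 896 × (1/2)^6 = 896/64 = 14 nmol/L.

14 nmol/L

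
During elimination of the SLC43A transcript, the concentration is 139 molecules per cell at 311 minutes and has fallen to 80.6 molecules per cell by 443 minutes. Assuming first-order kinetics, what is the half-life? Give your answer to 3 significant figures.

168 minutes

Over Δt = 443 − 311 = 132 minutes, the level fell by a factor of 139/80.6 ≈ 1.7246.
n = log₂(1.7246) ≈ 0.78623 half-lives, so t½ = 132/0.78623 ≈ 167.89 minutes.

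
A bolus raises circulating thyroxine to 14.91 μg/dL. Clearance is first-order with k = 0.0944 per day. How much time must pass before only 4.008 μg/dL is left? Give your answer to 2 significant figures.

14 days

t½ = ln 2 / k = 0.69315 / 0.0944 ≈ 7.3427 days.
Fraction remaining = 4.008/14.91 ≈ 0.26881.
n = log₂(14.91/4.008) = ln(3.7201)/ln 2 ≈ 1.8953 half-lives.
t = n × t½ = 1.8953 × 7.3427 ≈ 13.917 days.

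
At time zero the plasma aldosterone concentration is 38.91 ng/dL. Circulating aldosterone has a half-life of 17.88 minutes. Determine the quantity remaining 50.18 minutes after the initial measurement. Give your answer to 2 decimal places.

Number of half-lives: n = 50.18/17.88 ≈ 2.8065.
Remaining = 38.91 × (1/2)^2.8065 = 38.91 × 0.14294 ≈ 5.5619 ng/dL.

5.56 ng/dL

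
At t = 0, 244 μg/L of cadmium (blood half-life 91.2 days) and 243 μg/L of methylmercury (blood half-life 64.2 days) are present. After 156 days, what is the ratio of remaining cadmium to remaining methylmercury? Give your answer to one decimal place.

cadmium: 244 × (1/2)^(156/91.2) = 244 × (1/2)^1.7105 ≈ 74.554 μg/L.
methylmercury: 243 × (1/2)^(156/64.2) = 243 × (1/2)^2.4299 ≈ 45.095 μg/L.
Ratio ≈ 74.554 / 45.095 ≈ 1.6533.

1.7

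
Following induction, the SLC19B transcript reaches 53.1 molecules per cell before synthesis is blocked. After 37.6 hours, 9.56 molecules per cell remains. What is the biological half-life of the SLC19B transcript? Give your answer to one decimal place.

A/A₀ = 9.56/53.1 ≈ 0.18004.
n = log₂(5.5544) ≈ 2.4736 half-lives elapsed in 37.6 hours.
t½ = 37.6/2.4736 ≈ 15.2 hours.

15.2 hours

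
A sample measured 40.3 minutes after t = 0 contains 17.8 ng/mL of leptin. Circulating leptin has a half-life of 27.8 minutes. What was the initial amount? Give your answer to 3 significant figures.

48.6 ng/mL

Number of half-lives elapsed: n = 40.3/27.8 ≈ 1.4496.
A₀ = A × 2^n = 17.8 × 2^1.4496 = 17.8 × 2.7314 ≈ 48.619 ng/mL.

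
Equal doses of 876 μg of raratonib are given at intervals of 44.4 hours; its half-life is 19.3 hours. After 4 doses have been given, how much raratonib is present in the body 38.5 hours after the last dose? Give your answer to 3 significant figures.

275 μg

The 4 doses were given 171.7, 127.3, 82.9, 38.5 hours ago.
Total = 876·(1/2)^(171.7/19.3) + 876·(1/2)^(127.3/19.3) + 876·(1/2)^(82.9/19.3) + 876·(1/2)^(38.5/19.3)
      = 1.8384 + 9.0564 + 44.615 + 219.79 ≈ 275.3 μg.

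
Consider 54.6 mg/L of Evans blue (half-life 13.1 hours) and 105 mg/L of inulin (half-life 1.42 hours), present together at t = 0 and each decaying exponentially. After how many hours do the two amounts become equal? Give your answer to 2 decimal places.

Set 54.6·(1/2)^(t/13.1) = 105·(1/2)^(t/1.42).
Taking log₂: log₂(54.6/105) = t·(1/13.1 − 1/1.42).
log₂(0.52) = -0.94342; 1/13.1 − 1/1.42 = -0.62789.
t = -0.94342 / -0.62789 ≈ 1.5025 hours.

1.50 hours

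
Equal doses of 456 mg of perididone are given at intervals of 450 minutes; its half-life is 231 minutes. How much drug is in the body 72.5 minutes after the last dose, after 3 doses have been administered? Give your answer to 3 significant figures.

487 mg

The 3 doses were given 972.5, 522.5, 72.5 minutes ago.
Total = 456·(1/2)^(972.5/231) + 456·(1/2)^(522.5/231) + 456·(1/2)^(72.5/231)
      = 24.64 + 95.074 + 366.85 ≈ 486.56 mg.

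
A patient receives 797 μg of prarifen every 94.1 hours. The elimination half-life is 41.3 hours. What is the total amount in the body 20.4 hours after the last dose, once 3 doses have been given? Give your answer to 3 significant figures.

The 3 doses were given 208.6, 114.5, 20.4 hours ago.
Total = 797·(1/2)^(208.6/41.3) + 797·(1/2)^(114.5/41.3) + 797·(1/2)^(20.4/41.3)
      = 24.044 + 116.65 + 565.93 ≈ 706.63 μg.

707 μg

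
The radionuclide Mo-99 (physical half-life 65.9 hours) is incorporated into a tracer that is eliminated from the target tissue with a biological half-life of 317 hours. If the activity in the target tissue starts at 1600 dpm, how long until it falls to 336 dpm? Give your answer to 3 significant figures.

1/t_eff = 1/t_phys + 1/t_biol = 1/65.9 + 1/317 = 0.018329 per hour.
t_eff = 65.9 × 317 / (65.9 + 317) ≈ 54.558 hours.
n = log₂(1600/336) ≈ 2.2515; t = 2.2515 × 54.558 ≈ 122.84 hours.

123 hours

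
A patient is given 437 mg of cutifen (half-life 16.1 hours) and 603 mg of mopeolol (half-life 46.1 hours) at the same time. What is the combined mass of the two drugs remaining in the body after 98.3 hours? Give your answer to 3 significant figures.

cutifen: 437 × (1/2)^(98.3/16.1) = 437 × (1/2)^6.1056 ≈ 6.3462 mg.
mopeolol: 603 × (1/2)^(98.3/46.1) = 603 × (1/2)^2.1323 ≈ 137.54 mg.
Total = 6.3462 + 137.54 ≈ 143.88 mg.

144 mg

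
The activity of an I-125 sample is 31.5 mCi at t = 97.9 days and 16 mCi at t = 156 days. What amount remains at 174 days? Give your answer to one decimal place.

Over Δt = 156 − 97.9 = 58.1 days, the level fell by a factor of 31.5/16 ≈ 1.9688.
n = log₂(1.9688) ≈ 0.97728 half-lives, so t½ = 58.1/0.97728 ≈ 59.451 days.
From t = 156 to t = 174: 16 × (1/2)^((174−156)/59.451) ≈ 12.971 mCi.

13.0 mCi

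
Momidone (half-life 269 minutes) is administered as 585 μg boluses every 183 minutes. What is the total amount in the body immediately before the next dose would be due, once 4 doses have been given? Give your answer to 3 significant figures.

824 μg

The 4 doses were given 732, 549, 366, 183 minutes ago.
Total = 585·(1/2)^(732/269) + 585·(1/2)^(549/269) + 585·(1/2)^(366/269) + 585·(1/2)^(183/269)
      = 88.715 + 142.16 + 227.81 + 365.06 ≈ 823.75 μg.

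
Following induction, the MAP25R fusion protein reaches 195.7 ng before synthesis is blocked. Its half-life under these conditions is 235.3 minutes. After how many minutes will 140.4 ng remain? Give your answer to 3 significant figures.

Fraction remaining = 140.4/195.7 ≈ 0.71742.
n = log₂(195.7/140.4) = ln(1.3939)/ln 2 ≈ 0.4791 half-lives.
t = n × t½ = 0.4791 × 235.3 ≈ 112.73 minutes.

113 minutes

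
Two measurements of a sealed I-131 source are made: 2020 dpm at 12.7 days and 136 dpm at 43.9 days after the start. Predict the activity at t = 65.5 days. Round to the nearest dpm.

21 dpm

Over Δt = 43.9 − 12.7 = 31.2 days, the level fell by a factor of 2020/136 ≈ 14.853.
n = log₂(14.853) ≈ 3.8927 half-lives, so t½ = 31.2/3.8927 ≈ 8.0151 days.
From t = 43.9 to t = 65.5: 136 × (1/2)^((65.5−43.9)/8.0151) ≈ 21.003 dpm.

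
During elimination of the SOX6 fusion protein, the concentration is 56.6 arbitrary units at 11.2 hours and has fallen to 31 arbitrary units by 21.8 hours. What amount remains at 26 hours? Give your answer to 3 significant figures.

24.4 arbitrary units

Over Δt = 21.8 − 11.2 = 10.6 hours, the level fell by a factor of 56.6/31 ≈ 1.8258.
n = log₂(1.8258) ≈ 0.86853 half-lives, so t½ = 10.6/0.86853 ≈ 12.204 hours.
From t = 21.8 to t = 26: 31 × (1/2)^((26−21.8)/12.204) ≈ 24.421 arbitrary units.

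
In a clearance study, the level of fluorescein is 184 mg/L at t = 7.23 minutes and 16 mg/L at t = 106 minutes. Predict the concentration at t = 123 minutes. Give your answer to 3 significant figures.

10.5 mg/L

Over Δt = 106 − 7.23 = 98.77 minutes, the level fell by a factor of 184/16 ≈ 11.5.
n = log₂(11.5) ≈ 3.5236 half-lives, so t½ = 98.77/3.5236 ≈ 28.031 minutes.
From t = 106 to t = 123: 16 × (1/2)^((123−106)/28.031) ≈ 10.509 mg/L.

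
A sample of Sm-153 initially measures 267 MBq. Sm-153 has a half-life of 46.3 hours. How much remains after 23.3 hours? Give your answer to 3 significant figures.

Number of half-lives: n = 23.3/46.3 ≈ 0.50324.
Remaining = 267 × (1/2)^0.50324 = 267 × 0.70552 ≈ 188.37 MBq.

188 MBq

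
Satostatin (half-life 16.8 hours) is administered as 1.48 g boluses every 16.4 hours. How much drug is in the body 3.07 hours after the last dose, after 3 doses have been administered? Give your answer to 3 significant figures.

The 3 doses were given 35.87, 19.47, 3.07 hours ago.
Total = 1.48·(1/2)^(35.87/16.8) + 1.48·(1/2)^(19.47/16.8) + 1.48·(1/2)^(3.07/16.8)
      = 0.33692 + 0.66281 + 1.3039 ≈ 2.3037 g.

2.30 g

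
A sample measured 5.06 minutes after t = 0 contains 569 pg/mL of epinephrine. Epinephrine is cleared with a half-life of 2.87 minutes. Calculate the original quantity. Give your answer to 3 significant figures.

Number of half-lives elapsed: n = 5.06/2.87 ≈ 1.7631.
A₀ = A × 2^n = 569 × 2^1.7631 = 569 × 3.3942 ≈ 1931.3 pg/mL.

1930 pg/mL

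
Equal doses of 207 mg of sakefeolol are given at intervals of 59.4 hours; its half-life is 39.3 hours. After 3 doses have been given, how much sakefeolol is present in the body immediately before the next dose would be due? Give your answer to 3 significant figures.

The 3 doses were given 178.2, 118.8, 59.4 hours ago.
Total = 207·(1/2)^(178.2/39.3) + 207·(1/2)^(118.8/39.3) + 207·(1/2)^(59.4/39.3)
      = 8.9329 + 25.468 + 72.607 ≈ 107.01 mg.

107 mg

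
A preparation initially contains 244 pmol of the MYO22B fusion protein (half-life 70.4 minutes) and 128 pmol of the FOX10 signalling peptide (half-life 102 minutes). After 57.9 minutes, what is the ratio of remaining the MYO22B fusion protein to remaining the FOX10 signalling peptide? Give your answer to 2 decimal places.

1.60

MYO22B fusion protein: 244 × (1/2)^(57.9/70.4) = 244 × (1/2)^0.82244 ≈ 137.98 pmol.
FOX10 signalling peptide: 128 × (1/2)^(57.9/102) = 128 × (1/2)^0.56765 ≈ 86.364 pmol.
Ratio ≈ 137.98 / 86.364 ≈ 1.5976.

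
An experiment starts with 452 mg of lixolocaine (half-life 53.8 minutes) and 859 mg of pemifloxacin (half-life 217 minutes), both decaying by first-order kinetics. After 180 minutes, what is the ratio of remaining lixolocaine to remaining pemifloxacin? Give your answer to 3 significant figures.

lixolocaine: 452 × (1/2)^(180/53.8) = 452 × (1/2)^3.3457 ≈ 44.461 mg.
pemifloxacin: 859 × (1/2)^(180/217) = 859 × (1/2)^0.82949 ≈ 483.38 mg.
Ratio ≈ 44.461 / 483.38 ≈ 0.091978.

0.0920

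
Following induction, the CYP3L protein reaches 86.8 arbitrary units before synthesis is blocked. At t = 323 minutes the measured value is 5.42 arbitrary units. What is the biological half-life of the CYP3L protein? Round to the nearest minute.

81 minutes

A/A₀ = 5.42/86.8 ≈ 0.062442.
n = log₂(16.015) ≈ 4.0013 half-lives elapsed in 323 minutes.
t½ = 323/4.0013 ≈ 80.723 minutes.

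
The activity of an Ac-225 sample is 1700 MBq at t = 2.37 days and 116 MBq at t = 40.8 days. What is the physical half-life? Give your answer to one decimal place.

Over Δt = 40.8 − 2.37 = 38.43 days, the level fell by a factor of 1700/116 ≈ 14.655.
n = log₂(14.655) ≈ 3.8733 half-lives, so t½ = 38.43/3.8733 ≈ 9.9217 days.

9.9 days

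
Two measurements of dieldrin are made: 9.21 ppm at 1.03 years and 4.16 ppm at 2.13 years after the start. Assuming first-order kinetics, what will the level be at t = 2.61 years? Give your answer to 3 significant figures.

Over Δt = 2.13 − 1.03 = 1.1 years, the level fell by a factor of 9.21/4.16 ≈ 2.2139.
n = log₂(2.2139) ≈ 1.1466 half-lives, so t½ = 1.1/1.1466 ≈ 0.95934 years.
From t = 2.13 to t = 2.61: 4.16 × (1/2)^((2.61−2.13)/0.95934) ≈ 2.9409 ppm.

2.94 ppm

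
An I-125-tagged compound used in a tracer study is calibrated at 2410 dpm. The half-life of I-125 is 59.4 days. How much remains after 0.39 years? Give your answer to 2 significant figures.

460 dpm

Convert the elapsed time: 0.39 years = 142.35 days.
Number of half-lives: n = 142.35/59.4 ≈ 2.3965.
Remaining = 2410 × (1/2)^2.3965 = 2410 × 0.18993 ≈ 457.73 dpm.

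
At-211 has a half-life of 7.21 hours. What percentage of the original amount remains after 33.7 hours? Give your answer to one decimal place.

3.9%

n = 33.7/7.21 ≈ 4.6741 half-lives.
Fraction remaining = (1/2)^4.6741 ≈ 0.039171, i.e. 3.9171%.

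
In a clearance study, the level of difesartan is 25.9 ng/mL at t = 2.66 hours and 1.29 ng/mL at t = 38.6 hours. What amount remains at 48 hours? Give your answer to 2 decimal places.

Over Δt = 38.6 − 2.66 = 35.94 hours, the level fell by a factor of 25.9/1.29 ≈ 20.078.
n = log₂(20.078) ≈ 4.3275 half-lives, so t½ = 35.94/4.3275 ≈ 8.305 hours.
From t = 38.6 to t = 48: 1.29 × (1/2)^((48−38.6)/8.305) ≈ 0.58867 ng/mL.

0.59 ng/mL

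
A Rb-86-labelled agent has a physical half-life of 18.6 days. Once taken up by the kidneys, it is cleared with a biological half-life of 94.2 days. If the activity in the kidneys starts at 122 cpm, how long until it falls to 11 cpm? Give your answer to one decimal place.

1/t_eff = 1/t_phys + 1/t_biol = 1/18.6 + 1/94.2 = 0.064379 per day.
t_eff = 18.6 × 94.2 / (18.6 + 94.2) ≈ 15.533 days.
n = log₂(122/11) ≈ 3.4713; t = 3.4713 × 15.533 ≈ 53.92 days.

53.9 days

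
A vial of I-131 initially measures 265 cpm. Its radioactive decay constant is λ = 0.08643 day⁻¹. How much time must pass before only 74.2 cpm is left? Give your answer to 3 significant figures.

t½ = ln 2 / λ = 0.69315 / 0.08643 ≈ 8.0198 days.
Fraction remaining = 74.2/265 ≈ 0.28.
n = log₂(265/74.2) = ln(3.5714)/ln 2 ≈ 1.8365 half-lives.
t = n × t½ = 1.8365 × 8.0198 ≈ 14.728 days.

14.7 days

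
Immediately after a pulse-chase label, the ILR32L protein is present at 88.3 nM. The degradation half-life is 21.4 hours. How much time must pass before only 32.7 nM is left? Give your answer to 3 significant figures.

Fraction remaining = 32.7/88.3 ≈ 0.37033.
n = log₂(88.3/32.7) = ln(2.7003)/ln 2 ≈ 1.4331 half-lives.
t = n × t½ = 1.4331 × 21.4 ≈ 30.669 hours.

30.7 hours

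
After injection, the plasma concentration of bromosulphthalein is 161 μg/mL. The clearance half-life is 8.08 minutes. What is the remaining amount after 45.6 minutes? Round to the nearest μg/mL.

3 μg/mL

Number of half-lives: n = 45.6/8.08 ≈ 5.6436.
Remaining = 161 × (1/2)^5.6436 = 161 × 0.020004 ≈ 3.2207 μg/mL.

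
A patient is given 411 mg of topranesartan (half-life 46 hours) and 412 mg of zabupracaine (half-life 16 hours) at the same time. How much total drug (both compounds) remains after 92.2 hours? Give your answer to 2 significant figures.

110 mg

topranesartan: 411 × (1/2)^(92.2/46) = 411 × (1/2)^2.0043 ≈ 102.44 mg.
zabupracaine: 412 × (1/2)^(92.2/16) = 412 × (1/2)^5.7625 ≈ 7.5895 mg.
Total = 102.44 + 7.5895 ≈ 110.03 mg.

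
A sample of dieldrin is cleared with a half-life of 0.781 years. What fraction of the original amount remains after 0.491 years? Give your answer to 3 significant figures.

n = 0.491/0.781 ≈ 0.62868 half-lives.
Fraction remaining = (1/2)^0.62868 ≈ 0.64677.

0.647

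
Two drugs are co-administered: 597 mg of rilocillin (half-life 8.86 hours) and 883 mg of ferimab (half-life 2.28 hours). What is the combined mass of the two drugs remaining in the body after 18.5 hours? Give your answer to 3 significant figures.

rilocillin: 597 × (1/2)^(18.5/8.86) = 597 × (1/2)^2.088 ≈ 140.41 mg.
ferimab: 883 × (1/2)^(18.5/2.28) = 883 × (1/2)^8.114 ≈ 3.1871 mg.
Total = 140.41 + 3.1871 ≈ 143.6 mg.

144 mg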